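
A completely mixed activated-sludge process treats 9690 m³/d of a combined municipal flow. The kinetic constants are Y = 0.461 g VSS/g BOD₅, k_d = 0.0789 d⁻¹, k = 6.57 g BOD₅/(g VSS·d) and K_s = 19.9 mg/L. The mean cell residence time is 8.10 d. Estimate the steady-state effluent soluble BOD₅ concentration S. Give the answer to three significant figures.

From the Monod/SRT balance for a CMAS, S = K_s·(1+k_d θ_c)/[θ_c·(Y k − k_d) − 1] = 19.9 × (1 + 0.0789 × 8.10) / [8.10 × (0.461 × 6.57 − 0.0789) − 1] = 32.62 / 22.89 = 1.425 mg/L.

S ≈ 1.42 mg/L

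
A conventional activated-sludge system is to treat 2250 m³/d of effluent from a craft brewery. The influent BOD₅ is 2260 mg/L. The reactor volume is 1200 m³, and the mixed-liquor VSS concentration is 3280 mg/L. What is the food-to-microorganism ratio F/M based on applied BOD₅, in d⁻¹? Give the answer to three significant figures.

F/M = Q·S₀ / (V·X) = 2250 × 2260 / (1200 × 3280) = 1.292 g BOD₅·(g VSS·d)⁻¹.

F/M ≈ 1.29 d⁻¹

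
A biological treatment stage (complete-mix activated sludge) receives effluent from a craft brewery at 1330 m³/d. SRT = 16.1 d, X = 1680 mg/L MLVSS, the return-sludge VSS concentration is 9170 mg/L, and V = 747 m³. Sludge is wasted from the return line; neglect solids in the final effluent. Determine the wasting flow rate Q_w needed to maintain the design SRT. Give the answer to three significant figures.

Wasting from the return line (neglecting effluent solids): Q_w = V·X / (θ_c·X_r) = 747.0 × 1680 / (16.1 × 9170) = 8.500 m³/d.

Q_w ≈ 8.50 m³/d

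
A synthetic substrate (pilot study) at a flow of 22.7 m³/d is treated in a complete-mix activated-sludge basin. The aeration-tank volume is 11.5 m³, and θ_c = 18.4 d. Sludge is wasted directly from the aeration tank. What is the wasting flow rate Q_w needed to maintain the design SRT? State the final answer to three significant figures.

Q_w ≈ 0.625 m³/d

With mixed-liquor wasting, θ_c = V/Q_w, so Q_w = V/θ_c = 11.50/18.4 = 0.6250 m³/d.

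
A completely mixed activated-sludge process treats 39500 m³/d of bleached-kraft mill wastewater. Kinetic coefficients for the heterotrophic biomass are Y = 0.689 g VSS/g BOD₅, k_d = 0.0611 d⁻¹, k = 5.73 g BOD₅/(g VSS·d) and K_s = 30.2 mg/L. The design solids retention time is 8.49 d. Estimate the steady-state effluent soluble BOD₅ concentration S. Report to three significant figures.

For a completely mixed reactor with recycle the Lawrence–McCarty relation gives S = K_s·(1 + k_d·θ_c) / [θ_c·(Y·k − k_d) − 1] = 30.2 × (1 + 0.0611 × 8.49) / [8.49 × (0.689 × 5.73 − 0.0611) − 1] = 45.87 / 32.00 = 1.433 mg/L.

S ≈ 1.43 mg/L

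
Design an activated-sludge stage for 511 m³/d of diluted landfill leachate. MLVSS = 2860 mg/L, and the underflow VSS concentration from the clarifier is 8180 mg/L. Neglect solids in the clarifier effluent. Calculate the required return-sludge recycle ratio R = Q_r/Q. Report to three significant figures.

R = Q_r/Q = X/(X_r − X) = 2860 / (8180 − 2860) = 0.5376.

R ≈ 0.538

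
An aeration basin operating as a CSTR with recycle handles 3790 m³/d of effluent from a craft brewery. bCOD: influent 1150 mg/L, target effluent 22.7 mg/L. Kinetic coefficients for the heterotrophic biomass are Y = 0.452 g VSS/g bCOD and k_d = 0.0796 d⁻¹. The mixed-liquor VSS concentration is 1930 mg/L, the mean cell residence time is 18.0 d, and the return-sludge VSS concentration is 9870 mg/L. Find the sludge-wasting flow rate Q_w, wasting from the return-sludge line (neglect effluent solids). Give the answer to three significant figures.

Q_w ≈ 80.4 m³/d

Steady-state biomass mass balance: V·X·(1 + k_d·θ_c) = Y·Q·(S₀ − S)·θ_c, so V = 0.452 × 3790 × (1150 − 22.7) × 18.0 / [1930 × (1 + 0.0796 × 18.0)] = 3.48×10^7 / 4695 = 7403 m³.
Wasting from the return line (neglecting effluent solids): Q_w = V·X / (θ_c·X_r) = 7403 × 1930 / (18.0 × 9870) = 80.43 m³/d.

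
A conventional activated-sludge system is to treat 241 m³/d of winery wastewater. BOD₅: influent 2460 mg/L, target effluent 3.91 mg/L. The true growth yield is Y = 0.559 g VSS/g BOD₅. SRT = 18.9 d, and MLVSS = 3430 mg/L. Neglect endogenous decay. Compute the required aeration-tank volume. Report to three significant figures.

With k_d = 0 the design equation reduces to V = Y Q (S₀−S) θ_c / X = 0.559 × 241 × (2460 − 3.91) × 18.9 / 3430 = 1823 m³.

V ≈ 1820 m³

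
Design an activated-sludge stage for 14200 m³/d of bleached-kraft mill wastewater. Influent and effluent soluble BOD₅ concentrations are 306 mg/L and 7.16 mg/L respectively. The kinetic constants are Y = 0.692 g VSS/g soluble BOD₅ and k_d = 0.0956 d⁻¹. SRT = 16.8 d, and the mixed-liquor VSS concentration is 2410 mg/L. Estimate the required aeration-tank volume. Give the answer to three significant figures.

V ≈ 7850 m³

From the SRT design equation V = Y Q (S₀−S) θ_c / [X (1 + k_d θ_c)] = 0.692 × 14200 × (306 − 7.16) × 16.8 / [2410 × (1 + 0.0956 × 16.8)] = 4.93×10^7 / 6281 = 7855 m³.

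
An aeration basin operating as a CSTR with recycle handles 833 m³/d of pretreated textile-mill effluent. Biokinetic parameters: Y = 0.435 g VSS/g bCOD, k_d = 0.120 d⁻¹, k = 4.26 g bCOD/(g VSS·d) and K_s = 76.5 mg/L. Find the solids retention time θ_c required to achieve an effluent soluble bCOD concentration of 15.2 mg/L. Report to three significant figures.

θ_c ≈ 5.34 d

Specific growth rate at S = 15.2 mg/L: μ = YkS/(K_s+S) = 0.435·4.26·15.2/(76.5+15.2) = 0.3072 d⁻¹.
1/θ_c = 0.3072 − 0.120 = 0.1872 d⁻¹, so θ_c = 5.343 d.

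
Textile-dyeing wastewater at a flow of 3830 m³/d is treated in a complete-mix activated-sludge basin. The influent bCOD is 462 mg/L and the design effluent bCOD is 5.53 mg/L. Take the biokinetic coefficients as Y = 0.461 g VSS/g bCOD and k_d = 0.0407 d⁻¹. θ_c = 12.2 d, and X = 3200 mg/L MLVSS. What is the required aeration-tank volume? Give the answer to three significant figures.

From the SRT design equation V = Y Q (S₀−S) θ_c / [X (1 + k_d θ_c)] = 0.461 × 3830 × (462 − 5.53) × 12.2 / [3200 × (1 + 0.0407 × 12.2)] = 9.83×10^6 / 4789 = 2053 m³.

V ≈ 2050 m³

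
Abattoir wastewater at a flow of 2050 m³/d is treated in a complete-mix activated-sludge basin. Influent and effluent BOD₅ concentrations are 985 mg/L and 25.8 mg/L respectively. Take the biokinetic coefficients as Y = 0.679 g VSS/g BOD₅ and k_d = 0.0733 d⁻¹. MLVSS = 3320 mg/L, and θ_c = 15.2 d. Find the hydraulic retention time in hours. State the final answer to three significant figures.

Steady-state biomass mass balance: V·X·(1 + k_d·θ_c) = Y·Q·(S₀ − S)·θ_c, so V = 0.679 × 2050 × (985 − 25.8) × 15.2 / [3320 × (1 + 0.0733 × 15.2)] = 2.03×10^7 / 7019 = 2891 m³.
τ = V/Q = 2891/2050 = 1.410 d, or 33.85 h.

τ ≈ 33.8 h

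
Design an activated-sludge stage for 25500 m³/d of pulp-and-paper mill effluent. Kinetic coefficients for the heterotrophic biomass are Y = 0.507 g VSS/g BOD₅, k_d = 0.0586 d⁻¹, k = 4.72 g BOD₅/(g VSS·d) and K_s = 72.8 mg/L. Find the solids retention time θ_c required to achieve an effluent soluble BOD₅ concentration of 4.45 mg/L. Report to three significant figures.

From 1/θ_c = Y·k·S/(K_s + S) − k_d: Y·k·S/(K_s+S) = 0.507 × 4.72 × 4.45 / (72.8 + 4.45) = 0.1379 d⁻¹.
θ_c = 1/(μ − k_d) = 1/(0.1379 − 0.0586) = 1/0.07925 = 12.62 d.

θ_c ≈ 12.6 d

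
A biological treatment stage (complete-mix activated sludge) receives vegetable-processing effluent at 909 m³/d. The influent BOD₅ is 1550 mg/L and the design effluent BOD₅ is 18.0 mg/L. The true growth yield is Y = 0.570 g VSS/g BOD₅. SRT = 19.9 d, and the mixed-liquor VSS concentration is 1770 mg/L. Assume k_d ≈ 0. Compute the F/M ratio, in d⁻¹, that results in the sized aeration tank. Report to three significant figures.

Biomass mass balance (decay neglected): V·X = Y·Q·(S₀ − S)·θ_c, so V = 0.570 × 909 × (1550 − 18.0) × 19.9 / 1770 = 8924 m³.
F/M = Q·S₀ / (V·X) = 909 × 1550 / (8924 × 1770) = 0.08920 g BOD₅·(g VSS·d)⁻¹.

F/M ≈ 0.0892 d⁻¹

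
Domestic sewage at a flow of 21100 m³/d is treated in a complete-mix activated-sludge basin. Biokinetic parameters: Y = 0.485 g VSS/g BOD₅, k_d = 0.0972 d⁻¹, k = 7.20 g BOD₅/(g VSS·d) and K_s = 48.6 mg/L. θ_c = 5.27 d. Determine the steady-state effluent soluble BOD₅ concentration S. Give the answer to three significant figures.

For a completely mixed reactor with recycle the Lawrence–McCarty relation gives S = K_s·(1 + k_d·θ_c) / [θ_c·(Y·k − k_d) − 1] = 48.6 × (1 + 0.0972 × 5.27) / [5.27 × (0.485 × 7.20 − 0.0972) − 1] = 73.50 / 16.89 = 4.351 mg/L.

S ≈ 4.35 mg/L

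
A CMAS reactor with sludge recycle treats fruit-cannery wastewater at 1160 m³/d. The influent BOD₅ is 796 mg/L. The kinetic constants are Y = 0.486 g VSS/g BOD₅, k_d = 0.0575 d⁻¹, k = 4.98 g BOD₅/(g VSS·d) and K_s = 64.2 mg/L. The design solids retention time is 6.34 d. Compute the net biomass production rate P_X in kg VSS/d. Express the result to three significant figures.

P_X ≈ 326 kg VSS/d

For a completely mixed reactor with recycle the Lawrence–McCarty relation gives S = K_s·(1 + k_d·θ_c) / [θ_c·(Y·k − k_d) − 1] = 64.2 × (1 + 0.0575 × 6.34) / [6.34 × (0.486 × 4.98 − 0.0575) − 1] = 87.60 / 13.98 = 6.266 mg/L.
Correct the yield for decay: Y_obs = Y/(1 + k_d θ_c) = 0.486 / (1 + 0.0575 × 6.34) = 0.486 / 1.365 = 0.3562.
ΔS = 796 − 6.27 = 789.7 mg/L, so the substrate removal rate is 1160 × 789.7/1000 = 916.1 kg BOD₅/d.
Biomass produced: P_X = Y_obs·Q·ΔS = 0.3562 × 916.1 ≈ 326.3 kg VSS/d.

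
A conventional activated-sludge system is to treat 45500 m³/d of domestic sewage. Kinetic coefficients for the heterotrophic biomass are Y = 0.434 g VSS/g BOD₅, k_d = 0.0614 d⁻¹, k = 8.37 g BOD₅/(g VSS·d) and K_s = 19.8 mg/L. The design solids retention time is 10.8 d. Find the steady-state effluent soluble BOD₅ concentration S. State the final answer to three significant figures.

S ≈ 0.877 mg/L

From the Monod/SRT balance for a CMAS, S = K_s·(1+k_d θ_c)/[θ_c·(Y k − k_d) − 1] = 19.8 × (1 + 0.0614 × 10.8) / [10.8 × (0.434 × 8.37 − 0.0614) − 1] = 32.93 / 37.57 = 0.8765 mg/L.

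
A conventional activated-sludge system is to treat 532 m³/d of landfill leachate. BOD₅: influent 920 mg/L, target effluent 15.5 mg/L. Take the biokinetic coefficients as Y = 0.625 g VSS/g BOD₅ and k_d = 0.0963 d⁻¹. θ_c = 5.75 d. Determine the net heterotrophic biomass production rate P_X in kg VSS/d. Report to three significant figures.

P_X ≈ 194 kg VSS/d

Correct the yield for decay: Y_obs = Y/(1 + k_d θ_c) = 0.625 / (1 + 0.0963 × 5.75) = 0.625 / 1.554 = 0.4023.
ΔS = 920 − 15.5 = 904.5 mg/L, so the substrate removal rate is 532 × 904.5/1000 = 481.2 kg BOD₅/d.
P_X = Y_obs · Q(S₀ − S) = 0.4023 × 481.2 = 193.6 kg VSS/d.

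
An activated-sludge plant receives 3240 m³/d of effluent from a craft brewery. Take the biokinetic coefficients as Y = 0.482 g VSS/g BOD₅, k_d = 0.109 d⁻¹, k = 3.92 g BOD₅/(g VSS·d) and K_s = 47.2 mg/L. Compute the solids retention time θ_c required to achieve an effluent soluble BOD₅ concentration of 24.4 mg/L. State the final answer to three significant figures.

At the target effluent, Y k S/(K_s+S) = 0.482×3.92×24.4/71.60 = 0.6439 d⁻¹.
1/θ_c = 0.6439 − 0.109 = 0.5349 d⁻¹, so θ_c = 1.870 d.

θ_c ≈ 1.87 d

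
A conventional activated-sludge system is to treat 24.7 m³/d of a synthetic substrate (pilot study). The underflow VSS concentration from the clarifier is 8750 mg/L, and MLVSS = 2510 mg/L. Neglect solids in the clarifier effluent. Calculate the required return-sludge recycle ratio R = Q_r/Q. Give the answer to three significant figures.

Solids balance on the clarifier gives (1+R)X = R·X_r, so R = X/(X_r − X) = 2510 / (8750 − 2510) = 0.4022.

R ≈ 0.402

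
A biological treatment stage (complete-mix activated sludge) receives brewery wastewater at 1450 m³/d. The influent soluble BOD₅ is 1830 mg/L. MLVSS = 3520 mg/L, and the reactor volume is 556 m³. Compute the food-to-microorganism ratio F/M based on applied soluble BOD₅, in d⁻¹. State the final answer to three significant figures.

F/M ≈ 1.36 d⁻¹

F/M = applied load / biomass = Q·S₀/(V·X) = 1450 × 1830 / (556.0 × 3520) = 1.356 d⁻¹.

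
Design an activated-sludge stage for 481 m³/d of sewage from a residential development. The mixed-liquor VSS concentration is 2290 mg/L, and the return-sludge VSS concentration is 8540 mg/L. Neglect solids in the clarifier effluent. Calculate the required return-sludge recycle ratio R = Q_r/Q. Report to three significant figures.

R = Q_r/Q = X/(X_r − X) = 2290 / (8540 − 2290) = 0.3664.

R ≈ 0.366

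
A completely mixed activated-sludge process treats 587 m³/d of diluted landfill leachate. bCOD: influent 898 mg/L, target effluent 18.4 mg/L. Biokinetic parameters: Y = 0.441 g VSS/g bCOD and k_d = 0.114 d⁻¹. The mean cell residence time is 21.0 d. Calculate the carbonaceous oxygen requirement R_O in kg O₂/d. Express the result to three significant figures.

Observed yield with endogenous decay: Y_obs = Y / (1 + k_d·θ_c) = 0.441 / (1 + 0.114 × 21.0) = 0.441 / 3.394 = 0.1299 g VSS/g bCOD.
ΔS = 898 − 18.4 = 879.6 mg/L, so the substrate removal rate is 587 × 879.6/1000 = 516.3 kg bCOD/d.
Net sludge production P_X = 0.1299 × 516.3 = 67.09 kg VSS/d.
R_O = Q·(S₀ − S) − 1.42·P_X = 516.3 − 1.42 × 67.09 = 421.1 kg O₂/d.

R_O ≈ 421 kg O₂/d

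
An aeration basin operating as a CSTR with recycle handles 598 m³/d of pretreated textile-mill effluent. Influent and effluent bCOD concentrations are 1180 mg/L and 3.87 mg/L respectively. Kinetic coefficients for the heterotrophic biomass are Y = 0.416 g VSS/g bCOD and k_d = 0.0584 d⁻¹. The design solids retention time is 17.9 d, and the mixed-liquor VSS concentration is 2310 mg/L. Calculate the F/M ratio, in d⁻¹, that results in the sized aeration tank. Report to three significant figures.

F/M ≈ 0.276 d⁻¹

From the SRT design equation V = Y Q (S₀−S) θ_c / [X (1 + k_d θ_c)] = 0.416 × 598 × (1180 − 3.87) × 17.9 / [2310 × (1 + 0.0584 × 17.9)] = 5.24×10^6 / 4725 = 1108 m³.
F/M = applied load / biomass = Q·S₀/(V·X) = 598 × 1180 / (1108 × 2310) = 0.2756 d⁻¹.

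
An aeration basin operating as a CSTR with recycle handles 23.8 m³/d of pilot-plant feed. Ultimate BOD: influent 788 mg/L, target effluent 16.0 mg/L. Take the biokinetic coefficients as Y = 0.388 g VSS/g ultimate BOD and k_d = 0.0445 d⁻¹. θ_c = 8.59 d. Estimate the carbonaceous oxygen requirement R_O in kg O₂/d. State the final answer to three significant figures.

R_O ≈ 11.0 kg O₂/d

The observed yield is Y_obs = Y/(1 + k_d·θ_c) = 0.388 / (1 + 0.0445 × 8.59) = 0.388 / 1.382 = 0.2807 g VSS per g ultimate BOD removed.
ΔS = 788 − 16.0 = 772.0 mg/L, so the substrate removal rate is 23.8 × 772.0/1000 = 18.37 kg ultimate BOD/d.
Net sludge production P_X = 0.2807 × 18.37 = 5.157 kg VSS/d.
Carbonaceous O₂ demand = substrate oxidised − cell-mass equivalent = 18.37 − 1.42 × 5.157 = 11.05 kg O₂/d.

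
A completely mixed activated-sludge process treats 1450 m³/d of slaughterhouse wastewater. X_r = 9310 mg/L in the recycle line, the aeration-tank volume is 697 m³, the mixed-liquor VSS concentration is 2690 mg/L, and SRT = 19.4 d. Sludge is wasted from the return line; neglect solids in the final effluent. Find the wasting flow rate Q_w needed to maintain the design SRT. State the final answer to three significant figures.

Q_w = (V·X)/(θ_c X_r) = 697.0 × 2690 / (19.4 × 9310) = 10.38 m³/d.

Q_w ≈ 10.4 m³/d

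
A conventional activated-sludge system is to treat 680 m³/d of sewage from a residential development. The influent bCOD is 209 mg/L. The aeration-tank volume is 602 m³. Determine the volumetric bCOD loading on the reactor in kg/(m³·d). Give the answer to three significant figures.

L_v = Q S₀ / V = 680 × 209 × 10⁻³ / 602.0 = 0.2361 kg/(m³·d).

L_v ≈ 0.236 kg bCOD/(m³·d)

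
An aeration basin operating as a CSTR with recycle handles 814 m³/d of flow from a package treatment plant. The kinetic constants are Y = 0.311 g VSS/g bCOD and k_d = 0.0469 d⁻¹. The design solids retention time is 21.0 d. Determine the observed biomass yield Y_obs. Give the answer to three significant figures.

The observed yield is Y_obs = Y/(1 + k_d·θ_c) = 0.311 / (1 + 0.0469 × 21.0) = 0.311 / 1.985 = 0.1567 g VSS per g bCOD removed.

Y_obs ≈ 0.157 g VSS/g bCOD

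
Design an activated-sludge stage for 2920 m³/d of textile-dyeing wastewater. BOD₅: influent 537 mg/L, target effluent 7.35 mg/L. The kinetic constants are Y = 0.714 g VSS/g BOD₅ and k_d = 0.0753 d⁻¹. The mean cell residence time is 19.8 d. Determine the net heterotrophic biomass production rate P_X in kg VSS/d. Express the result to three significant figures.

P_X ≈ 443 kg VSS/d

The observed yield is Y_obs = Y/(1 + k_d·θ_c) = 0.714 / (1 + 0.0753 × 19.8) = 0.714 / 2.491 = 0.2866 g VSS per g BOD₅ removed.
Substrate removed = Q·(S₀ − S) = 2920 m³/d × (537 − 7.35) g/m³ = 1.55×10^6 g/d = 1547 kg/d.
Biomass produced: P_X = Y_obs·Q·ΔS = 0.2866 × 1547 ≈ 443.3 kg VSS/d.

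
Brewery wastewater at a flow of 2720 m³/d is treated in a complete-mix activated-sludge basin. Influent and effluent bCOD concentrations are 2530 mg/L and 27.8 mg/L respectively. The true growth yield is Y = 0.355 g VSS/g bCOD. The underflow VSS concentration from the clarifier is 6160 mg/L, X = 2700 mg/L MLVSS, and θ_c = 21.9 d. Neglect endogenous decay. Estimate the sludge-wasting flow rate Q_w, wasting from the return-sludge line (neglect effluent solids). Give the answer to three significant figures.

Q_w ≈ 392 m³/d

V·X = Y·Q·ΔS·θ_c gives V = 0.355 × 2720 × (2530 − 27.8) × 21.9 / 2700 = 19597 m³.
Q_w = (V·X)/(θ_c X_r) = 19597 × 2700 / (21.9 × 6160) = 392.2 m³/d.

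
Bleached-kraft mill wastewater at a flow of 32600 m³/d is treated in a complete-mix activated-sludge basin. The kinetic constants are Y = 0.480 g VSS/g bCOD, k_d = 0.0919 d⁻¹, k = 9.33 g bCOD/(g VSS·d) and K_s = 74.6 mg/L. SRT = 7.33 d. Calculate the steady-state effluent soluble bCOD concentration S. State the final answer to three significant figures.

S ≈ 4.01 mg/L

From the Monod/SRT balance for a CMAS, S = K_s·(1+k_d θ_c)/[θ_c·(Y k − k_d) − 1] = 74.6 × (1 + 0.0919 × 7.33) / [7.33 × (0.480 × 9.33 − 0.0919) − 1] = 124.9 / 31.15 = 4.008 mg/L.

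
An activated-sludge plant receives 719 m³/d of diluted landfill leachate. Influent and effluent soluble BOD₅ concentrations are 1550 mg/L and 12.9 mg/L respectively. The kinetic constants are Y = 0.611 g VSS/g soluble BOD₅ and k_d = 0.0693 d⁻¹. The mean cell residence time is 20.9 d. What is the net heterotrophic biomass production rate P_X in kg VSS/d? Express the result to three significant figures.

Correct the yield for decay: Y_obs = Y/(1 + k_d θ_c) = 0.611 / (1 + 0.0693 × 20.9) = 0.611 / 2.448 = 0.2496.
Mass of soluble BOD₅ removed per day: Q(S₀ − S) = 719 × 1537 g/m³ = 1105 kg/d.
Net biomass production P_X = Y_obs × Q·(S₀ − S) = 0.2496 × 1105 = 275.8 kg VSS/d.

P_X ≈ 276 kg VSS/d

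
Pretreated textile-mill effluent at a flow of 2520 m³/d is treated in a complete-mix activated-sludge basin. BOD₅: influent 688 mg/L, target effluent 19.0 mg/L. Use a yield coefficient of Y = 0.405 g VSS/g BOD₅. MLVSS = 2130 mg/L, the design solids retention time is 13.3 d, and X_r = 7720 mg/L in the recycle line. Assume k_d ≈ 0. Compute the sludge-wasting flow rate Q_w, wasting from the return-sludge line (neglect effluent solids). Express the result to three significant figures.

V·X = Y·Q·ΔS·θ_c gives V = 0.405 × 2520 × (688 − 19.0) × 13.3 / 2130 = 4263 m³.
Q_w = (V·X)/(θ_c X_r) = 4263 × 2130 / (13.3 × 7720) = 88.44 m³/d.

Q_w ≈ 88.4 m³/d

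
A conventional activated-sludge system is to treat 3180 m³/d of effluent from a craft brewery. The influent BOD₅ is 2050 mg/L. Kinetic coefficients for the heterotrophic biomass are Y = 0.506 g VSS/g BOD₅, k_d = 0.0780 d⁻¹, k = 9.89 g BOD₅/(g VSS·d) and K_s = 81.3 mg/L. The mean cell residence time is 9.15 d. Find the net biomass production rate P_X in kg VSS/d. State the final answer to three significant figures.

P_X ≈ 1920 kg VSS/d

From the Monod/SRT balance for a CMAS, S = K_s·(1+k_d θ_c)/[θ_c·(Y k − k_d) − 1] = 81.3 × (1 + 0.0780 × 9.15) / [9.15 × (0.506 × 9.89 − 0.0780) − 1] = 139.3 / 44.08 = 3.161 mg/L.
Y_obs = Y / (1 + k_d θ_c) = 0.506 / (1 + 0.0780 × 9.15) = 0.506 / 1.714 = 0.2953.
Substrate removed = Q·(S₀ − S) = 3180 m³/d × (2050 − 3.16) g/m³ = 6.51×10^6 g/d = 6509 kg/d.
So the net sludge growth is P_X = 0.2953 × 6509 = 1922 kg VSS/d.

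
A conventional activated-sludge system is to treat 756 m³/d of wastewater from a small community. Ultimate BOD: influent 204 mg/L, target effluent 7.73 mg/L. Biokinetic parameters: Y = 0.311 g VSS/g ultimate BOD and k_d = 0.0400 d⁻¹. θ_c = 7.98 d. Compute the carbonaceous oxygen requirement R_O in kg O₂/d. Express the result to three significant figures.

Correct the yield for decay: Y_obs = Y/(1 + k_d θ_c) = 0.311 / (1 + 0.0400 × 7.98) = 0.311 / 1.319 = 0.2357.
Substrate removed = Q·(S₀ − S) = 756 m³/d × (204 − 7.73) g/m³ = 1.48×10^5 g/d = 148.4 kg/d.
Net sludge production P_X = 0.2357 × 148.4 = 34.98 kg VSS/d.
R_O = Q·ΔS − 1.42 P_X = 148.4 − 49.67 = 98.71 kg O₂/d.

R_O ≈ 98.7 kg O₂/d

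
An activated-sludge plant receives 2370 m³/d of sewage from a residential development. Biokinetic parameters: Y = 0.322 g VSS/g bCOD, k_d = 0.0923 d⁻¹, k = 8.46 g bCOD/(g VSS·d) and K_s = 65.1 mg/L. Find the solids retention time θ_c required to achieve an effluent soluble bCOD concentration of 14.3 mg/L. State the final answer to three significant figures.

At the target effluent, Y k S/(K_s+S) = 0.322×8.46×14.3/79.40 = 0.4906 d⁻¹.
θ_c = 1/(μ − k_d) = 1/(0.4906 − 0.0923) = 1/0.3983 = 2.511 d.

θ_c ≈ 2.51 d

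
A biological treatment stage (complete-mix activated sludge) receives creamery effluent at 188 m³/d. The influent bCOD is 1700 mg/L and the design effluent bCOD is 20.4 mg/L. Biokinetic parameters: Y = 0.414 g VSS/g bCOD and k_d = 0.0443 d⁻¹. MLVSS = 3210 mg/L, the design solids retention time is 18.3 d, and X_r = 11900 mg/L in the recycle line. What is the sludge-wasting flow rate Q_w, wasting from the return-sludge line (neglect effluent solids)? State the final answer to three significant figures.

Steady-state biomass mass balance: V·X·(1 + k_d·θ_c) = Y·Q·(S₀ − S)·θ_c, so V = 0.414 × 188 × (1700 − 20.4) × 18.3 / [3210 × (1 + 0.0443 × 18.3)] = 2.39×10^6 / 5812 = 411.6 m³.
Wasting from the return line (neglecting effluent solids): Q_w = V·X / (θ_c·X_r) = 411.6 × 3210 / (18.3 × 11900) = 6.067 m³/d.

Q_w ≈ 6.07 m³/d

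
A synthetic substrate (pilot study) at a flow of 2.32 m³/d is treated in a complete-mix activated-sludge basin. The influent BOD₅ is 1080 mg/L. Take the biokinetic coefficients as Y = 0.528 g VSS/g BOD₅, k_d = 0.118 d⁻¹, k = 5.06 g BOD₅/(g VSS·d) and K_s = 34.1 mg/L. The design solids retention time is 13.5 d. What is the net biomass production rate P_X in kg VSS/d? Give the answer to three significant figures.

From the Monod/SRT balance for a CMAS, S = K_s·(1+k_d θ_c)/[θ_c·(Y k − k_d) − 1] = 34.1 × (1 + 0.118 × 13.5) / [13.5 × (0.528 × 5.06 − 0.118) − 1] = 88.42 / 33.47 = 2.641 mg/L.
Observed yield with endogenous decay: Y_obs = Y / (1 + k_d·θ_c) = 0.528 / (1 + 0.118 × 13.5) = 0.528 / 2.593 = 0.2036 g VSS/g BOD₅.
Mass of BOD₅ removed per day: Q(S₀ − S) = 2.32 × 1077 g/m³ = 2.499 kg/d.
So the net sludge growth is P_X = 0.2036 × 2.499 = 0.5090 kg VSS/d.

P_X ≈ 0.509 kg VSS/d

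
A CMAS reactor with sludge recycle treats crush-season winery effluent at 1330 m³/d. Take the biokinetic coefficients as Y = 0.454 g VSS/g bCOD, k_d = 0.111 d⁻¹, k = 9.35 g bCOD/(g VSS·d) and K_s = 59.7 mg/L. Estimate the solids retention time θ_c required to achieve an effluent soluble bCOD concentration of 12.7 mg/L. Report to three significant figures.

Specific growth rate at S = 12.7 mg/L: μ = YkS/(K_s+S) = 0.454·9.35·12.7/(59.7+12.7) = 0.7446 d⁻¹.
1/θ_c = 0.7446 − 0.111 = 0.6336 d⁻¹, so θ_c = 1.578 d.

θ_c ≈ 1.58 d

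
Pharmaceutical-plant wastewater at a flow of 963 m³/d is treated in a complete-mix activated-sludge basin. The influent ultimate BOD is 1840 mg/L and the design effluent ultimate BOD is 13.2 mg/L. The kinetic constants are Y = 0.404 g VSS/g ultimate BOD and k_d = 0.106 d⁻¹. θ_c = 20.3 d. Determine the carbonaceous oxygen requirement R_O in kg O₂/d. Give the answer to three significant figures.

R_O ≈ 1440 kg O₂/d

The observed yield is Y_obs = Y/(1 + k_d·θ_c) = 0.404 / (1 + 0.106 × 20.3) = 0.404 / 3.152 = 0.1282 g VSS per g ultimate BOD removed.
Mass of ultimate BOD removed per day: Q(S₀ − S) = 963 × 1827 g/m³ = 1759 kg/d.
Biomass synthesised: P_X = Y_obs × 1759 = 225.5 kg VSS/d.
Carbonaceous O₂ demand = substrate oxidised − cell-mass equivalent = 1759 − 1.42 × 225.5 = 1439 kg O₂/d.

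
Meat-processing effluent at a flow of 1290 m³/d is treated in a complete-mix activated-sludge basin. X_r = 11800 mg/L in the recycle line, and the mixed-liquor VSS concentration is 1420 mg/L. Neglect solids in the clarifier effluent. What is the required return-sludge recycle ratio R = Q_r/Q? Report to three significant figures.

R ≈ 0.137

R = Q_r/Q = X/(X_r − X) = 1420 / (11800 − 1420) = 0.1368.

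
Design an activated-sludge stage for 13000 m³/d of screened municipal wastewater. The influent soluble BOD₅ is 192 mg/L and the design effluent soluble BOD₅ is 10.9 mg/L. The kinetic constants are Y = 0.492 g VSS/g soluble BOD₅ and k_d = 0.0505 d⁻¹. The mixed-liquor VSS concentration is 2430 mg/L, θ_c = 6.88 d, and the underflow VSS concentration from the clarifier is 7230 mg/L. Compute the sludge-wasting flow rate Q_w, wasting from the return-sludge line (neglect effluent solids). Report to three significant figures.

Q_w ≈ 119 m³/d

Steady-state biomass mass balance: V·X·(1 + k_d·θ_c) = Y·Q·(S₀ − S)·θ_c, so V = 0.492 × 13000 × (192 − 10.9) × 6.88 / [2430 × (1 + 0.0505 × 6.88)] = 7.97×10^6 / 3274 = 2434 m³.
θ_c = V·X/(Q_w·X_r) when wasting from the recycle, so Q_w = V·X/(θ_c·X_r) = 2434 × 2430 / (6.88 × 7230) = 118.9 m³/d.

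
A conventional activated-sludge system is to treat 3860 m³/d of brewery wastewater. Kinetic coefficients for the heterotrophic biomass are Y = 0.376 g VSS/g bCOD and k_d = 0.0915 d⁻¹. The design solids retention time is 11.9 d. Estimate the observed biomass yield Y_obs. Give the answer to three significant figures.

Y_obs ≈ 0.180 g VSS/g bCOD

Y_obs = Y / (1 + k_d θ_c) = 0.376 / (1 + 0.0915 × 11.9) = 0.376 / 2.089 = 0.1800.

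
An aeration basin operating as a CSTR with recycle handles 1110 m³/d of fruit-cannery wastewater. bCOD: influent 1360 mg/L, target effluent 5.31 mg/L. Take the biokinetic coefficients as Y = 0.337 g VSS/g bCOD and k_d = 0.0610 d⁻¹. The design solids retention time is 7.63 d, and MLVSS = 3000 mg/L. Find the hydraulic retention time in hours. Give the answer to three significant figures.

From the SRT design equation V = Y Q (S₀−S) θ_c / [X (1 + k_d θ_c)] = 0.337 × 1110 × (1360 − 5.31) × 7.63 / [3000 × (1 + 0.0610 × 7.63)] = 3.87×10^6 / 4396 = 879.5 m³.
τ = V/Q = 879.5/1110 = 0.7923 d, or 19.02 h.

τ ≈ 19.0 h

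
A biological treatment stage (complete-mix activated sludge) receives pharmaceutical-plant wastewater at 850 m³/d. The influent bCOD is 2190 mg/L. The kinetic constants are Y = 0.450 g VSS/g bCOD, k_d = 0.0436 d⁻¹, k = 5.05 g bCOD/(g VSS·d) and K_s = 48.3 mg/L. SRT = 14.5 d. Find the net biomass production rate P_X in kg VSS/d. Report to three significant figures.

From the Monod/SRT balance for a CMAS, S = K_s·(1+k_d θ_c)/[θ_c·(Y k − k_d) − 1] = 48.3 × (1 + 0.0436 × 14.5) / [14.5 × (0.450 × 5.05 − 0.0436) − 1] = 78.84 / 31.32 = 2.517 mg/L.
The observed yield is Y_obs = Y/(1 + k_d·θ_c) = 0.450 / (1 + 0.0436 × 14.5) = 0.450 / 1.632 = 0.2757 g VSS per g bCOD removed.
Mass of bCOD removed per day: Q(S₀ − S) = 850 × 2187 g/m³ = 1859 kg/d.
Biomass produced: P_X = Y_obs·Q·ΔS = 0.2757 × 1859 ≈ 512.6 kg VSS/d.

P_X ≈ 513 kg VSS/d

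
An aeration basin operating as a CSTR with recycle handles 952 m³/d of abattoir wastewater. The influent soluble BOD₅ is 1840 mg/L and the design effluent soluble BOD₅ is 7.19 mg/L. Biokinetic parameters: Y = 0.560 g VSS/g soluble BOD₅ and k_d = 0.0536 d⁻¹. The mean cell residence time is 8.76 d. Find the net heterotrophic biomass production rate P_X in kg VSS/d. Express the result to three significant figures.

Observed yield with endogenous decay: Y_obs = Y / (1 + k_d·θ_c) = 0.560 / (1 + 0.0536 × 8.76) = 0.560 / 1.470 = 0.3811 g VSS/g soluble BOD₅.
Q·(S₀ − S) = 952 × (1840 − 7.19) × 10⁻³ = 1745 kg/d removed.
P_X = Y_obs · Q(S₀ − S) = 0.3811 × 1745 = 664.9 kg VSS/d.

P_X ≈ 665 kg VSS/d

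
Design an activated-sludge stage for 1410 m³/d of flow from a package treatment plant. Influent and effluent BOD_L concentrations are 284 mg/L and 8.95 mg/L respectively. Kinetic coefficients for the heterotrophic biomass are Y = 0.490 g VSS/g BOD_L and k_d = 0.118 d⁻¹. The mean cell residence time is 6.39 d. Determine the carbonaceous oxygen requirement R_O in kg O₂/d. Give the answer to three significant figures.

Observed yield with endogenous decay: Y_obs = Y / (1 + k_d·θ_c) = 0.490 / (1 + 0.118 × 6.39) = 0.490 / 1.754 = 0.2794 g VSS/g BOD_L.
Substrate removed = Q·(S₀ − S) = 1410 m³/d × (284 − 8.95) g/m³ = 3.88×10^5 g/d = 387.8 kg/d.
Net sludge production P_X = 0.2794 × 387.8 = 108.3 kg VSS/d.
Carbonaceous O₂ demand = substrate oxidised − cell-mass equivalent = 387.8 − 1.42 × 108.3 = 234.0 kg O₂/d.

R_O ≈ 234 kg O₂/d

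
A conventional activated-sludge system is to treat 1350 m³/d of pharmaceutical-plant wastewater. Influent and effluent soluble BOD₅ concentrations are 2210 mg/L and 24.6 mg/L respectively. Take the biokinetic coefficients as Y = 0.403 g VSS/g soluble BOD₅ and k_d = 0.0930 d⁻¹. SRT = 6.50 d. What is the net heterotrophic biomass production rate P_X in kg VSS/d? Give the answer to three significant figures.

P_X ≈ 741 kg VSS/d

Observed yield with endogenous decay: Y_obs = Y / (1 + k_d·θ_c) = 0.403 / (1 + 0.0930 × 6.50) = 0.403 / 1.605 = 0.2512 g VSS/g soluble BOD₅.
Mass of soluble BOD₅ removed per day: Q(S₀ − S) = 1350 × 2185 g/m³ = 2950 kg/d.
Net biomass production P_X = Y_obs × Q·(S₀ − S) = 0.2512 × 2950 = 741.0 kg VSS/d.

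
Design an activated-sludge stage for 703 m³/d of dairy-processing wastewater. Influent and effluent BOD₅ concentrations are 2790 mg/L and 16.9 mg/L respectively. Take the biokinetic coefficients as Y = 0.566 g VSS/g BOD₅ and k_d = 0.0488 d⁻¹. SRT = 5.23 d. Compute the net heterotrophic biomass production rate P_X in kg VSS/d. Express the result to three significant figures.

Y_obs = Y / (1 + k_d θ_c) = 0.566 / (1 + 0.0488 × 5.23) = 0.566 / 1.255 = 0.4509.
ΔS = 2790 − 16.9 = 2773 mg/L, so the substrate removal rate is 703 × 2773/1000 = 1949 kg BOD₅/d.
So the net sludge growth is P_X = 0.4509 × 1949 = 879.1 kg VSS/d.

P_X ≈ 879 kg VSS/d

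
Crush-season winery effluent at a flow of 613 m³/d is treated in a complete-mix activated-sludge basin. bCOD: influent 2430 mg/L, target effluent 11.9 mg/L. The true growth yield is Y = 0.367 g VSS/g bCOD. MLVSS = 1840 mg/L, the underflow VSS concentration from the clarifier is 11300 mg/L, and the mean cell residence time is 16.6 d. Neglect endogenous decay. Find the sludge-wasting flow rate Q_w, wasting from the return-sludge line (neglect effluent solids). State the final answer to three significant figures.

With k_d = 0 the design equation reduces to V = Y Q (S₀−S) θ_c / X = 0.367 × 613 × (2430 − 11.9) × 16.6 / 1840 = 4908 m³.
θ_c = V·X/(Q_w·X_r) when wasting from the recycle, so Q_w = V·X/(θ_c·X_r) = 4908 × 1840 / (16.6 × 11300) = 48.14 m³/d.

Q_w ≈ 48.1 m³/d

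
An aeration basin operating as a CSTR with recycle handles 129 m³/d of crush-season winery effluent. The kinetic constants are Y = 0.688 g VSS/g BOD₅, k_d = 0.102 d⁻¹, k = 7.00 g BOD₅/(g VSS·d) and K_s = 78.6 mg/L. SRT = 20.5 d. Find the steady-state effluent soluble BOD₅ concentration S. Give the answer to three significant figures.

For a completely mixed reactor with recycle the Lawrence–McCarty relation gives S = K_s·(1 + k_d·θ_c) / [θ_c·(Y·k − k_d) − 1] = 78.6 × (1 + 0.102 × 20.5) / [20.5 × (0.688 × 7.00 − 0.102) − 1] = 243.0 / 95.64 = 2.540 mg/L.

S ≈ 2.54 mg/L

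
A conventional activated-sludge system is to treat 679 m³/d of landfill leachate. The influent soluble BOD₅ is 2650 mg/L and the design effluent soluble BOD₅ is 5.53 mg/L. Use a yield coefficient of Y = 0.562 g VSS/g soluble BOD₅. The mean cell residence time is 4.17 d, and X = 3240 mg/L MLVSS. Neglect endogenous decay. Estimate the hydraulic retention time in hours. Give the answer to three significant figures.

τ ≈ 45.9 h

V·X = Y·Q·ΔS·θ_c gives V = 0.562 × 679 × (2650 − 5.53) × 4.17 / 3240 = 1299 m³.
Hydraulic retention time τ = V/Q = 1299 / 679 = 1.913 d = 45.91 h.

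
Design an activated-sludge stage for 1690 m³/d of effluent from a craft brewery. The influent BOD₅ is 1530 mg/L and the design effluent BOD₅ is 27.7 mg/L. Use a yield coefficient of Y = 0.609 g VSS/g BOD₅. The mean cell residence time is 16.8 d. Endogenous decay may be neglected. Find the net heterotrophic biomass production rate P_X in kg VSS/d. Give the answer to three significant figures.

P_X ≈ 1550 kg VSS/d

With endogenous decay neglected, the observed yield equals the true yield: Y_obs = Y = 0.609 g VSS/g BOD₅.
ΔS = 1530 − 27.7 = 1502 mg/L, so the substrate removal rate is 1690 × 1502/1000 = 2539 kg BOD₅/d.
P_X = Y_obs · Q(S₀ − S) = 0.6090 × 2539 = 1546 kg VSS/d.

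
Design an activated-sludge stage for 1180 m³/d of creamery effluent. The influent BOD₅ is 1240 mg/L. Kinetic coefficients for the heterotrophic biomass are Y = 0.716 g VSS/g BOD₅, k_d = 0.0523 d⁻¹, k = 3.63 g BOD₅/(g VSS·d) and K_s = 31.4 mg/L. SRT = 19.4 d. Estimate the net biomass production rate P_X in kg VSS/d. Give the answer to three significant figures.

For a completely mixed reactor with recycle the Lawrence–McCarty relation gives S = K_s·(1 + k_d·θ_c) / [θ_c·(Y·k − k_d) − 1] = 31.4 × (1 + 0.0523 × 19.4) / [19.4 × (0.716 × 3.63 − 0.0523) − 1] = 63.26 / 48.41 = 1.307 mg/L.
Correct the yield for decay: Y_obs = Y/(1 + k_d θ_c) = 0.716 / (1 + 0.0523 × 19.4) = 0.716 / 2.015 = 0.3554.
Q·(S₀ − S) = 1180 × (1240 − 1.31) × 10⁻³ = 1462 kg/d removed.
So the net sludge growth is P_X = 0.3554 × 1462 = 519.5 kg VSS/d.

P_X ≈ 519 kg VSS/d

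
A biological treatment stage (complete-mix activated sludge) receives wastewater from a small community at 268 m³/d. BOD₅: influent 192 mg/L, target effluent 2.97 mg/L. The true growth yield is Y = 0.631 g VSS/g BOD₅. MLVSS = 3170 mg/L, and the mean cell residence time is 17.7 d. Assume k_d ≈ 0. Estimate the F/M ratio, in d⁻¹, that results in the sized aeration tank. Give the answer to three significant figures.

With k_d = 0 the design equation reduces to V = Y Q (S₀−S) θ_c / X = 0.631 × 268 × (192 − 2.97) × 17.7 / 3170 = 178.5 m³.
F/M = applied load / biomass = Q·S₀/(V·X) = 268 × 192 / (178.5 × 3170) = 0.09094 d⁻¹.

F/M ≈ 0.0909 d⁻¹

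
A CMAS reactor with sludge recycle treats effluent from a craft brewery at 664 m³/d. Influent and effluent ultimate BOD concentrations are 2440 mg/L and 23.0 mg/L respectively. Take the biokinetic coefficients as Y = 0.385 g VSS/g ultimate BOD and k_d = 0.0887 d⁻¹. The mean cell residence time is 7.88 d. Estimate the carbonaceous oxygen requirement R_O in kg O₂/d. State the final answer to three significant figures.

Correct the yield for decay: Y_obs = Y/(1 + k_d θ_c) = 0.385 / (1 + 0.0887 × 7.88) = 0.385 / 1.699 = 0.2266.
Q·(S₀ − S) = 664 × (2440 − 23.0) × 10⁻³ = 1605 kg/d removed.
Net sludge production P_X = 0.2266 × 1605 = 363.7 kg VSS/d.
R_O = Q·(S₀ − S) − 1.42·P_X = 1605 − 1.42 × 363.7 = 1088 kg O₂/d.

R_O ≈ 1090 kg O₂/d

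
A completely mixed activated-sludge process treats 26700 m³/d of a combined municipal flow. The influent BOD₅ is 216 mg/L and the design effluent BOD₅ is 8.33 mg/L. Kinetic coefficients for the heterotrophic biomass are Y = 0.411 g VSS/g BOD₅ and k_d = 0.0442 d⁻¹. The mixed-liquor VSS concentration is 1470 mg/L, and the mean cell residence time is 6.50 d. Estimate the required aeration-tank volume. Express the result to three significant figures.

Rearranging the biomass balance for a CMAS with decay, V = Y·Q·ΔS·θ_c / [X·(1+k_d θ_c)] = 0.411 × 26700 × (216 − 8.33) × 6.50 / [1470 × (1 + 0.0442 × 6.50)] = 1.48×10^7 / 1892 = 7828 m³.

V ≈ 7830 m³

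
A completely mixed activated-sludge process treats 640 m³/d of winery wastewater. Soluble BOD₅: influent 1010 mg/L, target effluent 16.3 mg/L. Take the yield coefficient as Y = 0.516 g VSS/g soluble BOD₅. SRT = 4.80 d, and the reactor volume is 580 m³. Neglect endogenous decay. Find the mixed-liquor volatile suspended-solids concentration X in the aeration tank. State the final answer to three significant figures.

From V·X = Y·Q·(S₀ − S)·θ_c (decay neglected): X = 0.516 × 640 × (1010 − 16.3) × 4.80 / 580 = 2716 mg/L.

X ≈ 2720 mg/L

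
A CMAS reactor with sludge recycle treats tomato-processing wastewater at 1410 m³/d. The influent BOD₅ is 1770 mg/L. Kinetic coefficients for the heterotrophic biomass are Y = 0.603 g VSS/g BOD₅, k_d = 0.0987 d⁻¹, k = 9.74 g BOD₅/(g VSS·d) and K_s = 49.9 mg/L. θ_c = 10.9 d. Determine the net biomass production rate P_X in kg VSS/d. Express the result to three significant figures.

Effluent substrate depends only on kinetics and SRT: S = K_s(1 + k_d θ_c) / [θ_c(Yk − k_d) − 1] = 49.9 × (1 + 0.0987 × 10.9) / [10.9 × (0.603 × 9.74 − 0.0987) − 1] = 103.6 / 61.94 = 1.672 mg/L.
Observed yield with endogenous decay: Y_obs = Y / (1 + k_d·θ_c) = 0.603 / (1 + 0.0987 × 10.9) = 0.603 / 2.076 = 0.2905 g VSS/g BOD₅.
Mass of BOD₅ removed per day: Q(S₀ − S) = 1410 × 1768 g/m³ = 2493 kg/d.
Biomass produced: P_X = Y_obs·Q·ΔS = 0.2905 × 2493 ≈ 724.3 kg VSS/d.

P_X ≈ 724 kg VSS/d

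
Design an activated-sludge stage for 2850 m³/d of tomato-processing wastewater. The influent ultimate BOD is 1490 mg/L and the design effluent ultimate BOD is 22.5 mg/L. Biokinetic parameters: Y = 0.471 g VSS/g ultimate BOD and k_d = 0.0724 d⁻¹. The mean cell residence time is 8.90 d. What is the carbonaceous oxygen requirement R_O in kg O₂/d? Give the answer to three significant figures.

Y_obs = Y / (1 + k_d θ_c) = 0.471 / (1 + 0.0724 × 8.90) = 0.471 / 1.644 = 0.2864.
Q·(S₀ − S) = 2850 × (1490 − 22.5) × 10⁻³ = 4182 kg/d removed.
Net sludge production P_X = 0.2864 × 4182 = 1198 kg VSS/d.
R_O = Q·ΔS − 1.42 P_X = 4182 − 1701 = 2481 kg O₂/d.

R_O ≈ 2480 kg O₂/d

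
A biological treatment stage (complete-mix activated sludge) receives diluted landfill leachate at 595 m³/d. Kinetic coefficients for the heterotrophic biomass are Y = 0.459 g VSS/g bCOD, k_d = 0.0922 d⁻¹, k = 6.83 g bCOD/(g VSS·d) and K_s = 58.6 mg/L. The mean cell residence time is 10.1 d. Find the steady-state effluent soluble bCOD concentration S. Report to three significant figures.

S ≈ 3.81 mg/L

Effluent substrate depends only on kinetics and SRT: S = K_s(1 + k_d θ_c) / [θ_c(Yk − k_d) − 1] = 58.6 × (1 + 0.0922 × 10.1) / [10.1 × (0.459 × 6.83 − 0.0922) − 1] = 113.2 / 29.73 = 3.806 mg/L.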